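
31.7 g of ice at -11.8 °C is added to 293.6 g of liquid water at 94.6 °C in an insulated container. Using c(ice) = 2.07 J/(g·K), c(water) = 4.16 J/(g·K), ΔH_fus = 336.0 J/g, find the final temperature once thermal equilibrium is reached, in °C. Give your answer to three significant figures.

T_f = 76.9 °C

Heat to bring ice to 0 °C and melt it: q₁ = 31.7×2.07×11.8 + 31.7×336.0 = 11426 J
Heat the water can supply cooling to 0 °C: 293.6×4.16×94.6 = 115542 J > q₁, so all ice melts.
Energy balance: 293.6×4.16×(94.6 − T) = 11426 + 31.7×4.16×(T − 0)
1221.376(94.6 − T) = 11426 + 131.872 T
115542 − 11426 = 1353.248 T
T = 104116 / 1353.248 = 76.94 °C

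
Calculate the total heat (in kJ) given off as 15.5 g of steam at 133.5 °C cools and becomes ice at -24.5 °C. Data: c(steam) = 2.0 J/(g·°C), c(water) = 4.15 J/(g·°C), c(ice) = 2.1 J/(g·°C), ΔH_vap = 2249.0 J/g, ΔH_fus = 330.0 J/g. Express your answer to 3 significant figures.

q1 (cool steam 133.5→100 °C): 15.5 × 2.0 × 33.5 = 1039 J
q2 (condense at 100 °C): 15.5 × 2249.0 = 34860 J
q3 (cool water 100→0 °C): 15.5 × 4.15 × 100.0 = 6433 J
q4 (freeze at 0 °C): 15.5 × 330.0 = 5115 J
q5 (cool ice 0→-24.5 °C): 15.5 × 2.1 × 24.5 = 797 J
Total: 1039 + 34860 + 6433 + 5115 + 797 = 48244 J = 48.2 kJ

q = 48.2 kJ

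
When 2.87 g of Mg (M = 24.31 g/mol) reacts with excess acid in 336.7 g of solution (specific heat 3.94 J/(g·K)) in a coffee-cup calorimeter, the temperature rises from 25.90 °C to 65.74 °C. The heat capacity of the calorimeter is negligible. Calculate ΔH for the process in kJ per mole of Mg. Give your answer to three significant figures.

|ΔT| = |65.74 − 25.90| = 39.84 °C
|q_surr| = (336.7 × 3.94) × 39.84 = 1326.598 × 39.84 = 52850 J
n(Mg) = 2.87 / 24.31 = 0.1181 mol
Temperature rose, so q_rxn = −|q_surr| = -52.85 kJ
ΔH = q_rxn / n = -447.5 kJ/mol

ΔH = -448 kJ/mol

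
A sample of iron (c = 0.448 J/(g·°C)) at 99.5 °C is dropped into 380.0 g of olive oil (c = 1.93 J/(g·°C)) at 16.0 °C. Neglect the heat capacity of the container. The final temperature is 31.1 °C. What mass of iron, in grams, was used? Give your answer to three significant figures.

q_gained = (380.0 × 1.93) × (31.1 − 16.0) = 11070 J
q_lost = m × 0.448 × (99.5 − 31.1) = 30.6432 m
m = 11070 / 30.6432 = 361 g

m = 361 g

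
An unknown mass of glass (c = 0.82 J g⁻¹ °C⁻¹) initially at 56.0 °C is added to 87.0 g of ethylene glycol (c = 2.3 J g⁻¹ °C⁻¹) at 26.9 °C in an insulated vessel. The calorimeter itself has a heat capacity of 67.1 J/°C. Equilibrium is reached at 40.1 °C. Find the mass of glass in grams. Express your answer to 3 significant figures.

m = 271 g

q_gained = (87.0 × 2.3 + 67.1) × (40.1 − 26.9) = 3527 J
q_lost = m × 0.82 × (56.0 − 40.1) = 13.038 m
m = 3527 / 13.038 = 271 g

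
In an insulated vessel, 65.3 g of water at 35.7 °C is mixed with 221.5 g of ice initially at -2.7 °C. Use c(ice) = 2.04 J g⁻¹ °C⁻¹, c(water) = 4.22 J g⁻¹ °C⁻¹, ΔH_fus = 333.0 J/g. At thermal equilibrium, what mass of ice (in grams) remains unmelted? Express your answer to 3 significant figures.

m_ice remaining = 196 g

Heat to warm all ice to 0 °C: 221.5×2.04×2.7 = 1220.0 J
Heat released by water cooling to 0 °C: 65.3×4.22×35.7 = 9837.7 J
9837.7 J < 1220.0 + 221.5×333.0 = 74979.5 J, so not all ice melts; final T = 0 °C.
Heat left for melting: 9837.7 − 1220.0 = 8617.7 J
Mass melted = 8617.7 / 333.0 = 25.88 g
Ice remaining = 221.5 − 25.88 = 195.62 g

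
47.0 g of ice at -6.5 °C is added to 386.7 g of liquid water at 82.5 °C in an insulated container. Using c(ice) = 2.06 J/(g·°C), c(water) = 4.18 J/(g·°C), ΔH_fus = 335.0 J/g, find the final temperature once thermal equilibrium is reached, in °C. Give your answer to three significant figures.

T_f = 64.5 °C

Heat to bring ice to 0 °C and melt it: q₁ = 47.0×2.06×6.5 + 47.0×335.0 = 16374 J
Heat the water can supply cooling to 0 °C: 386.7×4.18×82.5 = 133353 J > q₁, so all ice melts.
Energy balance: 386.7×4.18×(82.5 − T) = 16374 + 47.0×4.18×(T − 0)
1616.406(82.5 − T) = 16374 + 196.46 T
133353 − 16374 = 1812.866 T
T = 116979 / 1812.866 = 64.53 °C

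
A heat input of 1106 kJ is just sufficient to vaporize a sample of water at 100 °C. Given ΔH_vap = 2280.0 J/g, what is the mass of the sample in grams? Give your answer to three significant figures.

m = q / ΔH_vap = 1106000 J / 2280.0 J/g = 485 g

m = 485 g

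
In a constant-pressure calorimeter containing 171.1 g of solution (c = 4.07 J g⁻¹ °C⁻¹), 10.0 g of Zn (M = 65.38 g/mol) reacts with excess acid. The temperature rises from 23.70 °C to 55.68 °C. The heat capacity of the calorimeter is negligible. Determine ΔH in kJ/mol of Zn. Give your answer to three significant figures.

ΔH = -146 kJ/mol

|ΔT| = |55.68 − 23.70| = 31.98 °C
|q_surr| = (171.1 × 4.07) × 31.98 = 696.377 × 31.98 = 22270 J
n(Zn) = 10.0 / 65.38 = 0.1530 mol
Temperature rose, so q_rxn = −|q_surr| = -22.27 kJ
ΔH = q_rxn / n = -145.6 kJ/mol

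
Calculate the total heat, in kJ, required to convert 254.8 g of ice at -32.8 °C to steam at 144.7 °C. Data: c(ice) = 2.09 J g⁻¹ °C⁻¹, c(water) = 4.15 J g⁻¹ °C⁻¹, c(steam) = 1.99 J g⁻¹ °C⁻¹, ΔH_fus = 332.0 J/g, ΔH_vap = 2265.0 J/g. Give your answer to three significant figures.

q1 (heat ice -32.8→0.0 °C): 254.8 × 2.09 × 32.8 = 17467 J
q2 (melt at 0 °C): 254.8 × 332.0 = 84594 J
q3 (heat water 0.0→100.0 °C): 254.8 × 4.15 × 100.0 = 105742 J
q4 (vaporize at 100 °C): 254.8 × 2265.0 = 577122 J
q5 (heat steam 100.0→144.7 °C): 254.8 × 1.99 × 44.7 = 22665 J
Total: 17467 + 84594 + 105742 + 577122 + 22665 = 807590 J = 808 kJ

q = 808 kJ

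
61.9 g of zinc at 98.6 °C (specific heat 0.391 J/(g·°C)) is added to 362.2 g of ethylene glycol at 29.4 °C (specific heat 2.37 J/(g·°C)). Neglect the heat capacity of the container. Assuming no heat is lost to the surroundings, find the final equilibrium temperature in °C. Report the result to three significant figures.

Heat lost by zinc = heat gained by ethylene glycol.
(61.9)(0.391)(98.6 − T) = (362.2)(2.37)(T − 29.4)
24.2029 (98.6 − T) = 858.414 (T − 29.4)
2386.4 − 24.2029 T = 858.414 T − 25237
27623.4 = 882.6169 T
T = 31.30 °C

T_f = 31.3 °C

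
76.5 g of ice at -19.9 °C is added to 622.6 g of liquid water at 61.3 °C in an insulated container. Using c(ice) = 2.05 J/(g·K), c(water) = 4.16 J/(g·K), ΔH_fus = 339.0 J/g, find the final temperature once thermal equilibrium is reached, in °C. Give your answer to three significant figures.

Heat to bring ice to 0 °C and melt it: q₁ = 76.5×2.05×19.9 + 76.5×339.0 = 29054 J
Heat the water can supply cooling to 0 °C: 622.6×4.16×61.3 = 158768 J > q₁, so all ice melts.
Energy balance: 622.6×4.16×(61.3 − T) = 29054 + 76.5×4.16×(T − 0)
2590.016(61.3 − T) = 29054 + 318.24 T
158768 − 29054 = 2908.256 T
T = 129714 / 2908.256 = 44.60 °C

T_f = 44.6 °C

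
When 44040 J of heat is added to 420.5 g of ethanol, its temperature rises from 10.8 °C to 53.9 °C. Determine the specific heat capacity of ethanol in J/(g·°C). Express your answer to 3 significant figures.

c = q / (m ΔT) = 44040 / (420.5 × 43.1)
c = 44040 / 18123.55 = 2.43 J/(g·°C)

c = 2.43 J/(g·°C)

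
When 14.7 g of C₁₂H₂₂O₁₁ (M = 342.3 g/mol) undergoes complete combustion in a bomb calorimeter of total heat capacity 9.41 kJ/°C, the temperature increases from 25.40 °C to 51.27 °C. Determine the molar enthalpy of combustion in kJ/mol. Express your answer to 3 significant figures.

ΔT = 51.27 − 25.40 = 25.87 °C
q_cal = C_cal × ΔT = 9.41 × 25.87 = 243.4367 kJ
n = 14.7 / 342.3 = 0.04294 mol
q_rxn = −q_cal = -243.4367 kJ
ΔH = -243.4367 / 0.04294 = -5669 kJ/mol

ΔH = -5670 kJ/mol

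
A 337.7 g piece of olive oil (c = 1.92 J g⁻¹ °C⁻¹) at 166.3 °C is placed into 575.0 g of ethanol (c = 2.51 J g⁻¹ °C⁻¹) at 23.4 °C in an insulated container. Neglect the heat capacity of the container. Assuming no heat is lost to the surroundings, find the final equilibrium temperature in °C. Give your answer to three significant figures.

T_f = 67.7 °C

Heat lost by olive oil = heat gained by ethanol.
(337.7)(1.92)(166.3 − T) = (575.0)(2.51)(T − 23.4)
648.384 (166.3 − T) = 1443.25 (T − 23.4)
107830 − 648.384 T = 1443.25 T − 33772
141602 = 2091.634 T
T = 67.70 °C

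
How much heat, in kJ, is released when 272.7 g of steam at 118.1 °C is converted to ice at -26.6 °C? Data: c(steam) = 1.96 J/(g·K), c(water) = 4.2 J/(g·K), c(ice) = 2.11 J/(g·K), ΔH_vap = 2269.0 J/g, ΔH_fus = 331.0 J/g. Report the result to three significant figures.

q1 (cool steam 118.1→100 °C): 272.7 × 1.96 × 18.1 = 9674 J
q2 (condense at 100 °C): 272.7 × 2269.0 = 618756 J
q3 (cool water 100→0 °C): 272.7 × 4.2 × 100.0 = 114534 J
q4 (freeze at 0 °C): 272.7 × 331.0 = 90264 J
q5 (cool ice 0→-26.6 °C): 272.7 × 2.11 × 26.6 = 15306 J
Total: 9674 + 618756 + 114534 + 90264 + 15306 = 848534 J = 849 kJ

q = 849 kJ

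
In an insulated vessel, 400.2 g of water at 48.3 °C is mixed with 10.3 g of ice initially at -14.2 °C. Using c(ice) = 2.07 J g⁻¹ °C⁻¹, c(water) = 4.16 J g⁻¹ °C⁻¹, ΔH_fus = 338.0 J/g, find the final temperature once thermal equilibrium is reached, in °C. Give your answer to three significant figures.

Heat to bring ice to 0 °C and melt it: q₁ = 10.3×2.07×14.2 + 10.3×338.0 = 3784.2 J
Heat the water can supply cooling to 0 °C: 400.2×4.16×48.3 = 80411.4 J > q₁, so all ice melts.
Energy balance: 400.2×4.16×(48.3 − T) = 3784.2 + 10.3×4.16×(T − 0)
1664.832(48.3 − T) = 3784.2 + 42.848 T
80411.4 − 3784.2 = 1707.680 T
T = 76627.2 / 1707.680 = 44.87 °C

T_f = 44.9 °C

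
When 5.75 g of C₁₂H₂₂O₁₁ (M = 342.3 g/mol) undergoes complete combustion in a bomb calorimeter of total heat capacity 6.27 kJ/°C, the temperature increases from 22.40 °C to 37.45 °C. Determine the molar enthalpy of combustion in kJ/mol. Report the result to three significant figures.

ΔT = 37.45 − 22.40 = 15.05 °C
q_cal = C_cal × ΔT = 6.27 × 15.05 = 94.3635 kJ
n = 5.75 / 342.3 = 0.01680 mol
q_rxn = −q_cal = -94.3635 kJ
ΔH = -94.3635 / 0.01680 = -5617 kJ/mol

ΔH = -5620 kJ/mol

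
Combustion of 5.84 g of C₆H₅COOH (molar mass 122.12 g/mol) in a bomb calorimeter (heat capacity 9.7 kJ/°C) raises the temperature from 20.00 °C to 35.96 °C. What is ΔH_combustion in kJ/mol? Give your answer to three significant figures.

ΔT = 35.96 − 20.00 = 15.96 °C
q_cal = C_cal × ΔT = 9.7 × 15.96 = 154.812 kJ
n = 5.84 / 122.12 = 0.04782 mol
q_rxn = −q_cal = -154.812 kJ
ΔH = -154.812 / 0.04782 = -3237 kJ/mol

ΔH = -3240 kJ/mol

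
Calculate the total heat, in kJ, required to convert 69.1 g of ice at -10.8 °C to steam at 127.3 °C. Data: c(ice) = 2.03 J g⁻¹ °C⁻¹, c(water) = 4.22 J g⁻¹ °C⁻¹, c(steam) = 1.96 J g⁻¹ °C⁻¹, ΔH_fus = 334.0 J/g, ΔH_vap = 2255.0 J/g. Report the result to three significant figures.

q = 213 kJ

q1 (heat ice -10.8→0.0 °C): 69.1 × 2.03 × 10.8 = 1515 J
q2 (melt at 0 °C): 69.1 × 334.0 = 23079 J
q3 (heat water 0.0→100.0 °C): 69.1 × 4.22 × 100.0 = 29160 J
q4 (vaporize at 100 °C): 69.1 × 2255.0 = 155821 J
q5 (heat steam 100.0→127.3 °C): 69.1 × 1.96 × 27.3 = 3697 J
Total: 1515 + 23079 + 29160 + 155821 + 3697 = 213272 J = 213 kJ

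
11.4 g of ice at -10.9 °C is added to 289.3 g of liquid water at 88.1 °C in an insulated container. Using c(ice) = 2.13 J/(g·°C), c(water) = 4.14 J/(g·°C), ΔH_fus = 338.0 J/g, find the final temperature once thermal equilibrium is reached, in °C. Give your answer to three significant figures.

T_f = 81.5 °C

Heat to bring ice to 0 °C and melt it: q₁ = 11.4×2.13×10.9 + 11.4×338.0 = 4117.9 J
Heat the water can supply cooling to 0 °C: 289.3×4.14×88.1 = 105518 J > q₁, so all ice melts.
Energy balance: 289.3×4.14×(88.1 − T) = 4117.9 + 11.4×4.14×(T − 0)
1197.702(88.1 − T) = 4117.9 + 47.196 T
105518 − 4117.9 = 1244.898 T
T = 101400.1 / 1244.898 = 81.45 °C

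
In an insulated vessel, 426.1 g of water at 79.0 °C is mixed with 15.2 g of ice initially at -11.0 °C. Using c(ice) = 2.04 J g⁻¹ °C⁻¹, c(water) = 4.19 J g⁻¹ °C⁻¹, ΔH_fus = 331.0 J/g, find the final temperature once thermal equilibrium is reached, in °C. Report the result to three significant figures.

T_f = 73.4 °C

Heat to bring ice to 0 °C and melt it: q₁ = 15.2×2.04×11.0 + 15.2×331.0 = 5372.3 J
Heat the water can supply cooling to 0 °C: 426.1×4.19×79.0 = 141043 J > q₁, so all ice melts.
Energy balance: 426.1×4.19×(79.0 − T) = 5372.3 + 15.2×4.19×(T − 0)
1785.359(79.0 − T) = 5372.3 + 63.688 T
141043 − 5372.3 = 1849.047 T
T = 135670.7 / 1849.047 = 73.37 °C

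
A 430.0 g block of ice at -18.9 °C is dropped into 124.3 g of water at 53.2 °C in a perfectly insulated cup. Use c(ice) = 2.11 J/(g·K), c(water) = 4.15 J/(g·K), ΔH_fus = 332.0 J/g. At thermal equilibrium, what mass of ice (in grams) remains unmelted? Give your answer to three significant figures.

Heat to warm all ice to 0 °C: 430.0×2.11×18.9 = 17148 J
Heat released by water cooling to 0 °C: 124.3×4.15×53.2 = 27443 J
27443 J < 17148 + 430.0×332.0 = 159908 J, so not all ice melts; final T = 0 °C.
Heat left for melting: 27443 − 17148 = 10295 J
Mass melted = 10295 / 332.0 = 31.01 g
Ice remaining = 430.0 − 31.01 = 398.99 g

m_ice remaining = 399 g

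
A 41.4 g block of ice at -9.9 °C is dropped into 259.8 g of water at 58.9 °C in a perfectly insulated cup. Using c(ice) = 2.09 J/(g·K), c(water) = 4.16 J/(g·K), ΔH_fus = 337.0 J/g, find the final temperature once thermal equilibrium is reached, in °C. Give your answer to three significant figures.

Heat to bring ice to 0 °C and melt it: q₁ = 41.4×2.09×9.9 + 41.4×337.0 = 14808 J
Heat the water can supply cooling to 0 °C: 259.8×4.16×58.9 = 63657.2 J > q₁, so all ice melts.
Energy balance: 259.8×4.16×(58.9 − T) = 14808 + 41.4×4.16×(T − 0)
1080.768(58.9 − T) = 14808 + 172.224 T
63657.2 − 14808 = 1252.992 T
T = 48849.2 / 1252.992 = 38.99 °C

T_f = 39.0 °C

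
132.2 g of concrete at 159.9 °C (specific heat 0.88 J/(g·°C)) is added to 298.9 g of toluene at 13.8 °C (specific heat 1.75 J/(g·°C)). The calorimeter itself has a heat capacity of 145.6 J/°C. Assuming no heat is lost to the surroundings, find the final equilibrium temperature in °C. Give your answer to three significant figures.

T_f = 35.5 °C

Heat lost by concrete = heat gained by toluene + calorimeter.
(132.2)(0.88)(159.9 − T) = [(298.9)(1.75) + 145.6](T − 13.8)
116.336 (159.9 − T) = 668.675 (T − 13.8)
18602 − 116.336 T = 668.675 T − 9227.7
27829.7 = 785.011 T
T = 35.45 °C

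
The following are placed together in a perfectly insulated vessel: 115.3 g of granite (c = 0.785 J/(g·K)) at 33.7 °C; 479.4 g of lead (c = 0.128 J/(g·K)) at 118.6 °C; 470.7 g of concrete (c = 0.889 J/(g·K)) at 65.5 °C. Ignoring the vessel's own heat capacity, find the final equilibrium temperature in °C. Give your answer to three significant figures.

T_f = 66.2 °C

Σ mᵢcᵢ(T − Tᵢ) = 0  ⇒  T = Σ mᵢcᵢTᵢ / Σ mᵢcᵢ
Σ mᵢcᵢ = 115.3×0.785 + 479.4×0.128 + 470.7×0.889 = 570.3260
Σ mᵢcᵢTᵢ = 90.5105×33.7 + 61.3632×118.6 + 418.4523×65.5 = 37737
T = 37737 / 570.3260 = 66.17 °C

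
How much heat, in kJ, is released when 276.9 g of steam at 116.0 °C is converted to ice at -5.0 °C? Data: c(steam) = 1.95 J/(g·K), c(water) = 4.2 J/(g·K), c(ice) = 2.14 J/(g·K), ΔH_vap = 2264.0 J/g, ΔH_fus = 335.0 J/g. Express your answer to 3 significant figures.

q1 (cool steam 116.0→100 °C): 276.9 × 1.95 × 16.0 = 8639 J
q2 (condense at 100 °C): 276.9 × 2264.0 = 626902 J
q3 (cool water 100→0 °C): 276.9 × 4.2 × 100.0 = 116298 J
q4 (freeze at 0 °C): 276.9 × 335.0 = 92762 J
q5 (cool ice 0→-5.0 °C): 276.9 × 2.14 × 5.0 = 2963 J
Total: 8639 + 626902 + 116298 + 92762 + 2963 = 847564 J = 848 kJ

q = 848 kJ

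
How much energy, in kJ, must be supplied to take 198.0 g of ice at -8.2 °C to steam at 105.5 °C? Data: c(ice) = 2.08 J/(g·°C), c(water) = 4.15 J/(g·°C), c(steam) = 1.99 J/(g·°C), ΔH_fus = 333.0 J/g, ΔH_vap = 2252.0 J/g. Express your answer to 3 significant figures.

q = 600 kJ

q1 (heat ice -8.2→0.0 °C): 198.0 × 2.08 × 8.2 = 3377 J
q2 (melt at 0 °C): 198.0 × 333.0 = 65934 J
q3 (heat water 0.0→100.0 °C): 198.0 × 4.15 × 100.0 = 82170 J
q4 (vaporize at 100 °C): 198.0 × 2252.0 = 445896 J
q5 (heat steam 100.0→105.5 °C): 198.0 × 1.99 × 5.5 = 2167 J
Total: 3377 + 65934 + 82170 + 445896 + 2167 = 599544 J = 600 kJ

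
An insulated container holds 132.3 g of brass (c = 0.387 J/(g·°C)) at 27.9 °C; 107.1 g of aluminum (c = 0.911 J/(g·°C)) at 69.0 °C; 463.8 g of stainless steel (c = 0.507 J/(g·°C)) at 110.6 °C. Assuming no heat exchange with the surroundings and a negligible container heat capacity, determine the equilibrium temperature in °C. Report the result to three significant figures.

Σ mᵢcᵢ(T − Tᵢ) = 0  ⇒  T = Σ mᵢcᵢTᵢ / Σ mᵢcᵢ
Σ mᵢcᵢ = 132.3×0.387 + 107.1×0.911 + 463.8×0.507 = 383.9148
Σ mᵢcᵢTᵢ = 51.2001×27.9 + 97.5681×69.0 + 235.1466×110.6 = 34168
T = 34168 / 383.9148 = 89.00 °C

T_f = 89.0 °C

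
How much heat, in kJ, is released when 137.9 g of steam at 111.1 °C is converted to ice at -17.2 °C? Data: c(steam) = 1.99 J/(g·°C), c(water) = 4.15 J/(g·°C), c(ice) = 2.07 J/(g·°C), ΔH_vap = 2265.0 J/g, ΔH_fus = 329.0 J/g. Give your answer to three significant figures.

q1 (cool steam 111.1→100 °C): 137.9 × 1.99 × 11.1 = 3046 J
q2 (condense at 100 °C): 137.9 × 2265.0 = 312344 J
q3 (cool water 100→0 °C): 137.9 × 4.15 × 100.0 = 57229 J
q4 (freeze at 0 °C): 137.9 × 329.0 = 45369 J
q5 (cool ice 0→-17.2 °C): 137.9 × 2.07 × 17.2 = 4910 J
Total: 3046 + 312344 + 57229 + 45369 + 4910 = 422898 J = 423 kJ

q = 423 kJ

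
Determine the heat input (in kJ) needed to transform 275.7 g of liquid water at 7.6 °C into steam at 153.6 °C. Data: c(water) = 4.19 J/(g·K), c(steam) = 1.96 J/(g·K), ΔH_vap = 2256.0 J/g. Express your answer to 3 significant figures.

q1 (heat water 7.6→100.0 °C): 275.7 × 4.19 × 92.4 = 106739 J
q2 (vaporize at 100 °C): 275.7 × 2256.0 = 621979 J
q3 (heat steam 100.0→153.6 °C): 275.7 × 1.96 × 53.6 = 28964 J
Total: 106739 + 621979 + 28964 = 757682 J = 758 kJ

q = 758 kJ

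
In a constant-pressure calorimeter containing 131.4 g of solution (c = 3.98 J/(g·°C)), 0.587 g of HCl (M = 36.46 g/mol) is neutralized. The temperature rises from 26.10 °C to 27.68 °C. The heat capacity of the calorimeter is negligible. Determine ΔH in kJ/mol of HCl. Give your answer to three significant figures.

|ΔT| = |27.68 − 26.10| = 1.58 °C
|q_surr| = (131.4 × 3.98) × 1.58 = 522.972 × 1.58 = 826.3 J
n(HCl) = 0.587 / 36.46 = 0.01610 mol
Temperature rose, so q_rxn = −|q_surr| = -0.8263 kJ
ΔH = q_rxn / n = -51.32 kJ/mol

ΔH = -51.3 kJ/mol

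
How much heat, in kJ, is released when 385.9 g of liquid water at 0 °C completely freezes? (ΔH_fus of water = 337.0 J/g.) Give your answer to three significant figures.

q = 130 kJ

q = m × ΔH_fus = 385.9 × 337.0 = 130000 J = 130 kJ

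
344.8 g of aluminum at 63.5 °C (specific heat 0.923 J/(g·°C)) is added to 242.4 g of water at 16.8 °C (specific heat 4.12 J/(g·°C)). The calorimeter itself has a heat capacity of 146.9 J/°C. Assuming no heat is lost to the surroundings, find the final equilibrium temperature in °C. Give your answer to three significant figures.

Heat lost by aluminum = heat gained by water + calorimeter.
(344.8)(0.923)(63.5 − T) = [(242.4)(4.12) + 146.9](T − 16.8)
318.2504 (63.5 − T) = 1145.588 (T − 16.8)
20209 − 318.2504 T = 1145.588 T − 19246
39455 = 1463.8384 T
T = 26.95 °C

T_f = 27.0 °C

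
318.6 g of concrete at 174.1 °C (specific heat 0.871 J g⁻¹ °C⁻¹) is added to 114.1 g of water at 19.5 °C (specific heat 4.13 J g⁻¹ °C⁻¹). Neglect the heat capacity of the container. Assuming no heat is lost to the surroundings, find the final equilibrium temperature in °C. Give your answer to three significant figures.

T_f = 76.8 °C

Heat lost by concrete = heat gained by water.
(318.6)(0.871)(174.1 − T) = (114.1)(4.13)(T − 19.5)
277.5006 (174.1 − T) = 471.233 (T − 19.5)
48313 − 277.5006 T = 471.233 T − 9189.0
57502.0 = 748.7336 T
T = 76.80 °C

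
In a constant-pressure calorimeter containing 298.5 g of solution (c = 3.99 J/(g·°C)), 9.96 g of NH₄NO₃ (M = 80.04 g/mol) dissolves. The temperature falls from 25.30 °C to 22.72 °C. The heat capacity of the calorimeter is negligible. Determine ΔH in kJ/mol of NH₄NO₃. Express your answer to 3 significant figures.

ΔH = 24.7 kJ/mol

|ΔT| = |22.72 − 25.30| = 2.58 °C
|q_surr| = (298.5 × 3.99) × 2.58 = 1191.015 × 2.58 = 3073 J
n(NH₄NO₃) = 9.96 / 80.04 = 0.1244 mol
Temperature fell, so q_rxn = +|q_surr| = 3.073 kJ
ΔH = q_rxn / n = 24.70 kJ/mol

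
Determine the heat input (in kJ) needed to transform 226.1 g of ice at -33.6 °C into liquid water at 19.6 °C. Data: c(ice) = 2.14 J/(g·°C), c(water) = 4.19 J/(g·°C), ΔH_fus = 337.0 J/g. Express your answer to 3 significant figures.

q = 111 kJ

q1 (heat ice -33.6→0.0 °C): 226.1 × 2.14 × 33.6 = 16257 J
q2 (melt at 0 °C): 226.1 × 337.0 = 76196 J
q3 (heat water 0.0→19.6 °C): 226.1 × 4.19 × 19.6 = 18568 J
Total: 16257 + 76196 + 18568 = 111021 J = 111 kJ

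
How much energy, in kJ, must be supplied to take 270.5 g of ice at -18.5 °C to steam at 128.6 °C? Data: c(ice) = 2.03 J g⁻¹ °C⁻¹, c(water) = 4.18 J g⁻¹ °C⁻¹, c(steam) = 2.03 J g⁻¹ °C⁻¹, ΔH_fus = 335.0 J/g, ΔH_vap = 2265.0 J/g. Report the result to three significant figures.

q = 842 kJ

q1 (heat ice -18.5→0.0 °C): 270.5 × 2.03 × 18.5 = 10159 J
q2 (melt at 0 °C): 270.5 × 335.0 = 90618 J
q3 (heat water 0.0→100.0 °C): 270.5 × 4.18 × 100.0 = 113069 J
q4 (vaporize at 100 °C): 270.5 × 2265.0 = 612683 J
q5 (heat steam 100.0→128.6 °C): 270.5 × 2.03 × 28.6 = 15705 J
Total: 10159 + 90618 + 113069 + 612683 + 15705 = 842234 J = 842 kJ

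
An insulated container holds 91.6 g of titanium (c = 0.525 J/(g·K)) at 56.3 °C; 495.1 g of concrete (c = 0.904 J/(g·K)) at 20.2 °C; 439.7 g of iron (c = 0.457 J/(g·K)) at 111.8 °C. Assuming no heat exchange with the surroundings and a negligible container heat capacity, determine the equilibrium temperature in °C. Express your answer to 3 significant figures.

T_f = 49.1 °C

Σ mᵢcᵢ(T − Tᵢ) = 0  ⇒  T = Σ mᵢcᵢTᵢ / Σ mᵢcᵢ
Σ mᵢcᵢ = 91.6×0.525 + 495.1×0.904 + 439.7×0.457 = 696.6033
Σ mᵢcᵢTᵢ = 48.09×56.3 + 447.5704×20.2 + 200.9429×111.8 = 34214
T = 34214 / 696.6033 = 49.12 °C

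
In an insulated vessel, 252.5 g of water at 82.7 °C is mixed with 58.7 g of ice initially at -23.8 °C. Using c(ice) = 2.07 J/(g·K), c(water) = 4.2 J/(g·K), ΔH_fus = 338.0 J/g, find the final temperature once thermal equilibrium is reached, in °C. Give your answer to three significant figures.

Heat to bring ice to 0 °C and melt it: q₁ = 58.7×2.07×23.8 + 58.7×338.0 = 22733 J
Heat the water can supply cooling to 0 °C: 252.5×4.2×82.7 = 87703.4 J > q₁, so all ice melts.
Energy balance: 252.5×4.2×(82.7 − T) = 22733 + 58.7×4.2×(T − 0)
1060.5(82.7 − T) = 22733 + 246.54 T
87703.4 − 22733 = 1307.04 T
T = 64970.4 / 1307.04 = 49.71 °C

T_f = 49.7 °C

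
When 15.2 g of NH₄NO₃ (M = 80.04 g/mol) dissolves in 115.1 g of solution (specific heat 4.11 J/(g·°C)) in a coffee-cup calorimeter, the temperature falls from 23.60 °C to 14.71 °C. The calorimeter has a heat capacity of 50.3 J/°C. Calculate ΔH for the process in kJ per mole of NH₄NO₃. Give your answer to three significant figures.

|ΔT| = |14.71 − 23.60| = 8.89 °C
|q_surr| = (115.1 × 4.11 + 50.3) × 8.89 = 523.361 × 8.89 = 4653 J
n(NH₄NO₃) = 15.2 / 80.04 = 0.1899 mol
Temperature fell, so q_rxn = +|q_surr| = 4.653 kJ
ΔH = q_rxn / n = 24.50 kJ/mol

ΔH = 24.5 kJ/mol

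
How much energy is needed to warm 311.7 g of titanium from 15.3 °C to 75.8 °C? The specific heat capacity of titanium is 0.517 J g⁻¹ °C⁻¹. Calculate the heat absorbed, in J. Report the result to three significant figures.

q = 9750 J

q = m c ΔT = 311.7 × 0.517 × (75.8 − 15.3)
q = 311.7 × 0.517 × 60.5 = 9750 J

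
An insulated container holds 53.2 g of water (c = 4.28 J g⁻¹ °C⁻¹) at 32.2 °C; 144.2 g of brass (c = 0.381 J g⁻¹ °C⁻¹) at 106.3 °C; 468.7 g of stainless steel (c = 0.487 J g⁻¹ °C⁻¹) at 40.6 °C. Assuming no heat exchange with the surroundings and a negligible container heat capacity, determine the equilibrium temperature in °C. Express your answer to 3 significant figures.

T_f = 43.9 °C

Σ mᵢcᵢ(T − Tᵢ) = 0  ⇒  T = Σ mᵢcᵢTᵢ / Σ mᵢcᵢ
Σ mᵢcᵢ = 53.2×4.28 + 144.2×0.381 + 468.7×0.487 = 510.8931
Σ mᵢcᵢTᵢ = 227.696×32.2 + 54.9402×106.3 + 228.2569×40.6 = 22439
T = 22439 / 510.8931 = 43.92 °C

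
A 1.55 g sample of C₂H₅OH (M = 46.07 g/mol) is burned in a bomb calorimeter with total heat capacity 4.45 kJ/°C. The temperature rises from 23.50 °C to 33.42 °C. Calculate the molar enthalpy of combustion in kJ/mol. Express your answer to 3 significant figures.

ΔH = -1310 kJ/mol

ΔT = 33.42 − 23.50 = 9.92 °C
q_cal = C_cal × ΔT = 4.45 × 9.92 = 44.144 kJ
n = 1.55 / 46.07 = 0.03364 mol
q_rxn = −q_cal = -44.144 kJ
ΔH = -44.144 / 0.03364 = -1312 kJ/mol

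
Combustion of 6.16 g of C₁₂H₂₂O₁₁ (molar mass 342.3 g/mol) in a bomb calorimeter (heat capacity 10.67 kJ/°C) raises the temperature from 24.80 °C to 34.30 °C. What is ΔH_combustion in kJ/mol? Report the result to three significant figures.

ΔH = -5630 kJ/mol

ΔT = 34.30 − 24.80 = 9.50 °C
q_cal = C_cal × ΔT = 10.67 × 9.50 = 101.365 kJ
n = 6.16 / 342.3 = 0.01800 mol
q_rxn = −q_cal = -101.365 kJ
ΔH = -101.365 / 0.01800 = -5631 kJ/mol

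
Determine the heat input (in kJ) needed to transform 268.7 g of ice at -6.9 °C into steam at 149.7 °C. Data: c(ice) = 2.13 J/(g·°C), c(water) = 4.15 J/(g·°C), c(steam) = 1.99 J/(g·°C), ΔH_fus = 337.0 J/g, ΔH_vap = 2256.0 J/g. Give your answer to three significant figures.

q = 839 kJ

q1 (heat ice -6.9→0.0 °C): 268.7 × 2.13 × 6.9 = 3949 J
q2 (melt at 0 °C): 268.7 × 337.0 = 90552 J
q3 (heat water 0.0→100.0 °C): 268.7 × 4.15 × 100.0 = 111511 J
q4 (vaporize at 100 °C): 268.7 × 2256.0 = 606187 J
q5 (heat steam 100.0→149.7 °C): 268.7 × 1.99 × 49.7 = 26575 J
Total: 3949 + 90552 + 111511 + 606187 + 26575 = 838774 J = 839 kJ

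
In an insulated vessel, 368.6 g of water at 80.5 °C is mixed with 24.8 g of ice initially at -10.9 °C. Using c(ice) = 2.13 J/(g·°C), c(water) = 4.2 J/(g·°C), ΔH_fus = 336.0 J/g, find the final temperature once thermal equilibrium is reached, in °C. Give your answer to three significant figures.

Heat to bring ice to 0 °C and melt it: q₁ = 24.8×2.13×10.9 + 24.8×336.0 = 8908.6 J
Heat the water can supply cooling to 0 °C: 368.6×4.2×80.5 = 124624 J > q₁, so all ice melts.
Energy balance: 368.6×4.2×(80.5 − T) = 8908.6 + 24.8×4.2×(T − 0)
1548.12(80.5 − T) = 8908.6 + 104.16 T
124624 − 8908.6 = 1652.28 T
T = 115715.4 / 1652.28 = 70.03 °C

T_f = 70.0 °C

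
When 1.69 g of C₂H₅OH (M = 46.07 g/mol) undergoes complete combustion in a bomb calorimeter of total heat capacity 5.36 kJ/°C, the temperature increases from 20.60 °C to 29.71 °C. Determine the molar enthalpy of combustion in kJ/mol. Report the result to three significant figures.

ΔH = -1330 kJ/mol

ΔT = 29.71 − 20.60 = 9.11 °C
q_cal = C_cal × ΔT = 5.36 × 9.11 = 48.8296 kJ
n = 1.69 / 46.07 = 0.03668 mol
q_rxn = −q_cal = -48.8296 kJ
ΔH = -48.8296 / 0.03668 = -1331 kJ/mol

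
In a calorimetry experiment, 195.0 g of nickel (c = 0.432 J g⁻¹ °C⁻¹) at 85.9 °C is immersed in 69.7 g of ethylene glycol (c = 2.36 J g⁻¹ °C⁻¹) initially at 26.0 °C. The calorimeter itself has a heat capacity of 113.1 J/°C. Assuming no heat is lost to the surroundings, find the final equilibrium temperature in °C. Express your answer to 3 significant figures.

Heat lost by nickel = heat gained by ethylene glycol + calorimeter.
(195.0)(0.432)(85.9 − T) = [(69.7)(2.36) + 113.1](T − 26.0)
84.24 (85.9 − T) = 277.592 (T − 26.0)
7236.2 − 84.24 T = 277.592 T − 7217.4
14453.6 = 361.832 T
T = 39.946 °C

T_f = 39.9 °C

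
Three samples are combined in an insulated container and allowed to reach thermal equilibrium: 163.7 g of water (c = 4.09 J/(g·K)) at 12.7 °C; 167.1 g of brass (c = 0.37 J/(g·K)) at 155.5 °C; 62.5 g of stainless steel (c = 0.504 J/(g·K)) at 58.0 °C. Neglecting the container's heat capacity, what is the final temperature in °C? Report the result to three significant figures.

T_f = 26.1 °C

Σ mᵢcᵢ(T − Tᵢ) = 0  ⇒  T = Σ mᵢcᵢTᵢ / Σ mᵢcᵢ
Σ mᵢcᵢ = 163.7×4.09 + 167.1×0.37 + 62.5×0.504 = 762.860
Σ mᵢcᵢTᵢ = 669.533×12.7 + 61.827×155.5 + 31.5×58.0 = 19944
T = 19944 / 762.860 = 26.14 °C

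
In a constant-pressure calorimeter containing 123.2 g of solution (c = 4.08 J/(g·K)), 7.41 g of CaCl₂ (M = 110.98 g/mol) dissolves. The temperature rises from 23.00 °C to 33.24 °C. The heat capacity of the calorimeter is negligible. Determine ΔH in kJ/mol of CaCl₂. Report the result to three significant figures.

|ΔT| = |33.24 − 23.00| = 10.24 °C
|q_surr| = (123.2 × 4.08) × 10.24 = 502.656 × 10.24 = 5147 J
n(CaCl₂) = 7.41 / 110.98 = 0.06677 mol
Temperature rose, so q_rxn = −|q_surr| = -5.147 kJ
ΔH = q_rxn / n = -77.09 kJ/mol

ΔH = -77.1 kJ/mol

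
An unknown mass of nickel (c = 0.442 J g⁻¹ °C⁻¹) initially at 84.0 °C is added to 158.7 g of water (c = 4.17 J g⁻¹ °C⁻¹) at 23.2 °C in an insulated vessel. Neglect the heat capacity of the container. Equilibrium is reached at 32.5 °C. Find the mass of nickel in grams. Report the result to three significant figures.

q_gained = (158.7 × 4.17) × (32.5 − 23.2) = 6155 J
q_lost = m × 0.442 × (84.0 − 32.5) = 22.763 m
m = 6155 / 22.763 = 270 g

m = 270 g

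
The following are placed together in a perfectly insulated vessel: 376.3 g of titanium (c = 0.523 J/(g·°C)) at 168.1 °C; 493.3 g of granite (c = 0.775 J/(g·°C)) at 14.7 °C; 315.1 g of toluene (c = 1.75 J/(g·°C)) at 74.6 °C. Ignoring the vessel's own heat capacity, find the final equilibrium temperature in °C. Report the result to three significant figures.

T_f = 70.6 °C

Σ mᵢcᵢ(T − Tᵢ) = 0  ⇒  T = Σ mᵢcᵢTᵢ / Σ mᵢcᵢ
Σ mᵢcᵢ = 376.3×0.523 + 493.3×0.775 + 315.1×1.75 = 1130.5374
Σ mᵢcᵢTᵢ = 196.8049×168.1 + 382.3075×14.7 + 551.425×74.6 = 79839
T = 79839 / 1130.5374 = 70.62 °C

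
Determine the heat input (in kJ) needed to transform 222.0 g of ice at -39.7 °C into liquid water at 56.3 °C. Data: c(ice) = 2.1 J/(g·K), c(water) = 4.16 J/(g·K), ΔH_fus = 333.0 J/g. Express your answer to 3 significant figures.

q = 144 kJ

q1 (heat ice -39.7→0.0 °C): 222.0 × 2.1 × 39.7 = 18508 J
q2 (melt at 0 °C): 222.0 × 333.0 = 73926 J
q3 (heat water 0.0→56.3 °C): 222.0 × 4.16 × 56.3 = 51994 J
Total: 18508 + 73926 + 51994 = 144428 J = 144 kJ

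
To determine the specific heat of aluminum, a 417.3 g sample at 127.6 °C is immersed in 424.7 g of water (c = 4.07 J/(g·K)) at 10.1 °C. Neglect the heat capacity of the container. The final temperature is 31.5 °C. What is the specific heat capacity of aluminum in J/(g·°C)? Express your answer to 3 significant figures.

c = 0.922 J/(g·°C)

q_gained = (424.7 × 4.07) × (31.5 − 10.1) = 36990 J
q_lost = 417.3 × c × (127.6 − 31.5) = 40102.53 c
Set equal: c = 36990 / 40102.53 = 0.922 J/(g·°C)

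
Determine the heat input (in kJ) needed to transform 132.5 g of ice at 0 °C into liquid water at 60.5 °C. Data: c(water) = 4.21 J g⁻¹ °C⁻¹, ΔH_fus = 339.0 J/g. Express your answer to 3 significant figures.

q = 78.7 kJ

q1 (melt at 0 °C): 132.5 × 339.0 = 44918 J
q2 (heat water 0.0→60.5 °C): 132.5 × 4.21 × 60.5 = 33748 J
Total: 44918 + 33748 = 78666 J = 78.7 kJ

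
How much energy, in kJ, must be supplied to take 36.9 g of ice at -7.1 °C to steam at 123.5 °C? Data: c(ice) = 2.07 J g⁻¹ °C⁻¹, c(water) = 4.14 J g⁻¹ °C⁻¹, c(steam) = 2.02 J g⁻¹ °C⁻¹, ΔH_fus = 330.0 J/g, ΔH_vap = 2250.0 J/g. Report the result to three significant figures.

q1 (heat ice -7.1→0.0 °C): 36.9 × 2.07 × 7.1 = 542 J
q2 (melt at 0 °C): 36.9 × 330.0 = 12177 J
q3 (heat water 0.0→100.0 °C): 36.9 × 4.14 × 100.0 = 15277 J
q4 (vaporize at 100 °C): 36.9 × 2250.0 = 83025 J
q5 (heat steam 100.0→123.5 °C): 36.9 × 2.02 × 23.5 = 1752 J
Total: 542 + 12177 + 15277 + 83025 + 1752 = 112773 J = 113 kJ

q = 113 kJ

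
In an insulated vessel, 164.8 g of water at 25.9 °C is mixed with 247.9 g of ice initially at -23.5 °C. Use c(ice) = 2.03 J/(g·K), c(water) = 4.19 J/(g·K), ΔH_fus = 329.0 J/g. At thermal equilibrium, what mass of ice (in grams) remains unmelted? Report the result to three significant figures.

Heat to warm all ice to 0 °C: 247.9×2.03×23.5 = 11826 J
Heat released by water cooling to 0 °C: 164.8×4.19×25.9 = 17884 J
17884 J < 11826 + 247.9×329.0 = 93385.1 J, so not all ice melts; final T = 0 °C.
Heat left for melting: 17884 − 11826 = 6058 J
Mass melted = 6058 / 329.0 = 18.41 g
Ice remaining = 247.9 − 18.41 = 229.49 g

m_ice remaining = 229 g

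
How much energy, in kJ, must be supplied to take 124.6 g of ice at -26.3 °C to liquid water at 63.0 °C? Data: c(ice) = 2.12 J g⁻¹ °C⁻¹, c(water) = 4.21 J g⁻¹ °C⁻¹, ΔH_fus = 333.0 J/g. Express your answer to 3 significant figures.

q1 (heat ice -26.3→0.0 °C): 124.6 × 2.12 × 26.3 = 6947 J
q2 (melt at 0 °C): 124.6 × 333.0 = 41492 J
q3 (heat water 0.0→63.0 °C): 124.6 × 4.21 × 63.0 = 33048 J
Total: 6947 + 41492 + 33048 = 81487 J = 81.5 kJ

q = 81.5 kJ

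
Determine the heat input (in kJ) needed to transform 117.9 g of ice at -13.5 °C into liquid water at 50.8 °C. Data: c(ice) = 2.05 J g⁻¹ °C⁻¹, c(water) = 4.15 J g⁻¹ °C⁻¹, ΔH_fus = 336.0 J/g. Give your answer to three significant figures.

q1 (heat ice -13.5→0.0 °C): 117.9 × 2.05 × 13.5 = 3263 J
q2 (melt at 0 °C): 117.9 × 336.0 = 39614 J
q3 (heat water 0.0→50.8 °C): 117.9 × 4.15 × 50.8 = 24856 J
Total: 3263 + 39614 + 24856 = 67733 J = 67.7 kJ

q = 67.7 kJ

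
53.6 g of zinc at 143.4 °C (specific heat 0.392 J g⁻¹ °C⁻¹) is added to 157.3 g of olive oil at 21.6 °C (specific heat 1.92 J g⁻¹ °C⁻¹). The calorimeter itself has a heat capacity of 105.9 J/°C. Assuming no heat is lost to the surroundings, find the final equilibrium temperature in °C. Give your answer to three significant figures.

T_f = 27.6 °C

Heat lost by zinc = heat gained by olive oil + calorimeter.
(53.6)(0.392)(143.4 − T) = [(157.3)(1.92) + 105.9](T − 21.6)
21.0112 (143.4 − T) = 407.916 (T − 21.6)
3013.0 − 21.0112 T = 407.916 T − 8811.0
11824.0 = 428.9272 T
T = 27.57 °C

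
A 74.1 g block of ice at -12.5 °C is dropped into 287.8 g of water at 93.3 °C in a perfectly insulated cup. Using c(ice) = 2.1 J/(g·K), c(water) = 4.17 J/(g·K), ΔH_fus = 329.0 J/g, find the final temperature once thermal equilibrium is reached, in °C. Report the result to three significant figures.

T_f = 56.8 °C

Heat to bring ice to 0 °C and melt it: q₁ = 74.1×2.1×12.5 + 74.1×329.0 = 26324 J
Heat the water can supply cooling to 0 °C: 287.8×4.17×93.3 = 111972 J > q₁, so all ice melts.
Energy balance: 287.8×4.17×(93.3 − T) = 26324 + 74.1×4.17×(T − 0)
1200.126(93.3 − T) = 26324 + 308.997 T
111972 − 26324 = 1509.123 T
T = 85648 / 1509.123 = 56.75 °C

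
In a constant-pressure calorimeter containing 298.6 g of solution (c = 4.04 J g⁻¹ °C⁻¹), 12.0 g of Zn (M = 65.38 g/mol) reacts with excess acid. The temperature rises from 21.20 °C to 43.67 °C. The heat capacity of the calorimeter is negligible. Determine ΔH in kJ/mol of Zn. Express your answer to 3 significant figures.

|ΔT| = |43.67 − 21.20| = 22.47 °C
|q_surr| = (298.6 × 4.04) × 22.47 = 1206.344 × 22.47 = 27110 J
n(Zn) = 12.0 / 65.38 = 0.1835 mol
Temperature rose, so q_rxn = −|q_surr| = -27.11 kJ
ΔH = q_rxn / n = -147.7 kJ/mol

ΔH = -148 kJ/mol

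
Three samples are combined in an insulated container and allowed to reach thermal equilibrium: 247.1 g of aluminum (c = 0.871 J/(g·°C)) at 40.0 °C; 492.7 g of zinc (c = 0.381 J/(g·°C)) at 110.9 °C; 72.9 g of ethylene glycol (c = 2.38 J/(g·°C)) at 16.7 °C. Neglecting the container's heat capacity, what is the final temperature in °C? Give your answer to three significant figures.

T_f = 56.1 °C

Σ mᵢcᵢ(T − Tᵢ) = 0  ⇒  T = Σ mᵢcᵢTᵢ / Σ mᵢcᵢ
Σ mᵢcᵢ = 247.1×0.871 + 492.7×0.381 + 72.9×2.38 = 576.4448
Σ mᵢcᵢTᵢ = 215.2241×40.0 + 187.7187×110.9 + 173.502×16.7 = 32324
T = 32324 / 576.4448 = 56.07 °C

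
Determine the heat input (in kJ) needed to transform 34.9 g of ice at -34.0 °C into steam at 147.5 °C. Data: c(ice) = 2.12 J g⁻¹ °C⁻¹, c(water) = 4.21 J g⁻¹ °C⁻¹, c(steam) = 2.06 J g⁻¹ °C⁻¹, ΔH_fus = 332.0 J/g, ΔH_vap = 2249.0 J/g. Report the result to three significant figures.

q1 (heat ice -34.0→0.0 °C): 34.9 × 2.12 × 34.0 = 2516 J
q2 (melt at 0 °C): 34.9 × 332.0 = 11587 J
q3 (heat water 0.0→100.0 °C): 34.9 × 4.21 × 100.0 = 14693 J
q4 (vaporize at 100 °C): 34.9 × 2249.0 = 78490 J
q5 (heat steam 100.0→147.5 °C): 34.9 × 2.06 × 47.5 = 3415 J
Total: 2516 + 11587 + 14693 + 78490 + 3415 = 110701 J = 111 kJ

q = 111 kJ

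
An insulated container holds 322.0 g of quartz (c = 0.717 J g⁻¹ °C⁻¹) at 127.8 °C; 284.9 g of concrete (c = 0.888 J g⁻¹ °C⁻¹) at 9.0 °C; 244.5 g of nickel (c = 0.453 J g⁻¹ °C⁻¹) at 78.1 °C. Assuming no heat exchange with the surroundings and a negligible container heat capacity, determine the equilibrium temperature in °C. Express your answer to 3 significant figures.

T_f = 68.0 °C

Σ mᵢcᵢ(T − Tᵢ) = 0  ⇒  T = Σ mᵢcᵢTᵢ / Σ mᵢcᵢ
Σ mᵢcᵢ = 322.0×0.717 + 284.9×0.888 + 244.5×0.453 = 594.6237
Σ mᵢcᵢTᵢ = 230.874×127.8 + 252.9912×9.0 + 110.7585×78.1 = 40433
T = 40433 / 594.6237 = 68.00 °C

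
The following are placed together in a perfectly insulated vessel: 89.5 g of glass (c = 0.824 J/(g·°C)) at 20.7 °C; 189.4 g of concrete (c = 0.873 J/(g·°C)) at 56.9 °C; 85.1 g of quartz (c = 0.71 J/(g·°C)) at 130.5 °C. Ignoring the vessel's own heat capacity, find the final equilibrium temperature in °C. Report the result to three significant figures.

Σ mᵢcᵢ(T − Tᵢ) = 0  ⇒  T = Σ mᵢcᵢTᵢ / Σ mᵢcᵢ
Σ mᵢcᵢ = 89.5×0.824 + 189.4×0.873 + 85.1×0.71 = 299.5152
Σ mᵢcᵢTᵢ = 73.748×20.7 + 165.3462×56.9 + 60.421×130.5 = 18820
T = 18820 / 299.5152 = 62.83 °C

T_f = 62.8 °C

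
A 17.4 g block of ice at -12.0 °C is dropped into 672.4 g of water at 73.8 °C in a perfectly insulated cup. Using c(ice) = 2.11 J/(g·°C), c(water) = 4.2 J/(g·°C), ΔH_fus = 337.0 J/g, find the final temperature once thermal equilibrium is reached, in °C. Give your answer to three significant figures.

Heat to bring ice to 0 °C and melt it: q₁ = 17.4×2.11×12.0 + 17.4×337.0 = 6304.4 J
Heat the water can supply cooling to 0 °C: 672.4×4.2×73.8 = 208417 J > q₁, so all ice melts.
Energy balance: 672.4×4.2×(73.8 − T) = 6304.4 + 17.4×4.2×(T − 0)
2824.08(73.8 − T) = 6304.4 + 73.08 T
208417 − 6304.4 = 2897.16 T
T = 202112.6 / 2897.16 = 69.76 °C

T_f = 69.8 °C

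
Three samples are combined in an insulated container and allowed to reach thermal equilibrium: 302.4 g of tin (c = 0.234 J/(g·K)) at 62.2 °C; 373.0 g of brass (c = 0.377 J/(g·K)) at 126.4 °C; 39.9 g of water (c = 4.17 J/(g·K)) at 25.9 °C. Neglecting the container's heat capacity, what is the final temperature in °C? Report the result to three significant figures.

Σ mᵢcᵢ(T − Tᵢ) = 0  ⇒  T = Σ mᵢcᵢTᵢ / Σ mᵢcᵢ
Σ mᵢcᵢ = 302.4×0.234 + 373.0×0.377 + 39.9×4.17 = 377.7656
Σ mᵢcᵢTᵢ = 70.7616×62.2 + 140.621×126.4 + 166.383×25.9 = 26485
T = 26485 / 377.7656 = 70.11 °C

T_f = 70.1 °C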